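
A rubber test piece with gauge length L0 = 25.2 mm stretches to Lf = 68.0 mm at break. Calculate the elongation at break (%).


Elongation = (Lf - L0) / L0 * 100
= (68.0 - 25.2) / 25.2 * 100
= 42.8 / 25.2 * 100
= 169.8%

169.8%


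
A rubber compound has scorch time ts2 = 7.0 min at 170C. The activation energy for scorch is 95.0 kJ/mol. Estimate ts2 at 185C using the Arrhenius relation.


Convert temperatures: T1 = 170 + 273.15 = 443.15 K, T2 = 185 + 273.15 = 458.15 K
ts2_new = 7.0 * exp(95000 / 8.314 * (1/458.15 - 1/443.15))
1/T2 - 1/T1 = -7.3881e-05
ts2_new = 3.01 min

3.01 min


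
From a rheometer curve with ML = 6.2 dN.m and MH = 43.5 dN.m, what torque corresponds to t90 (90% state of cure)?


M90 = ML + 0.9 * (MH - ML)
M90 = 6.2 + 0.9 * (43.5 - 6.2)
M90 = 6.2 + 0.9 * 37.3
M90 = 39.77 dN.m

39.77 dN.m


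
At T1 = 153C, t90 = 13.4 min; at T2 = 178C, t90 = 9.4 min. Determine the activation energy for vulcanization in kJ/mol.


T1 = 426.15 K, T2 = 451.15 K
1/T1 - 1/T2 = 1.3003e-04
ln(t1/t2) = ln(13.4/9.4) = 0.3545
Ea = 8.314 * 0.3545 / 1.3003e-04 = 22668.6080 J/mol
Ea = 22.67 kJ/mol

22.67 kJ/mol


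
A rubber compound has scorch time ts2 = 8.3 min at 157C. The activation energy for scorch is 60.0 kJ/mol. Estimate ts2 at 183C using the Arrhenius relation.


Convert temperatures: T1 = 157 + 273.15 = 430.15 K, T2 = 183 + 273.15 = 456.15 K
ts2_new = 8.3 * exp(60000 / 8.314 * (1/456.15 - 1/430.15))
1/T2 - 1/T1 = -1.3251e-04
ts2_new = 3.19 min

3.19 min


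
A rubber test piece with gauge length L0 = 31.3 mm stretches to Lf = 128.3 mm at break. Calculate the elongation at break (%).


Elongation = (Lf - L0) / L0 * 100
= (128.3 - 31.3) / 31.3 * 100
= 97.0 / 31.3 * 100
= 309.9%

309.9%


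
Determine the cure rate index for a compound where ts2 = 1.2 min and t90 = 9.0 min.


CRI = 100 / (t90 - ts2)
= 100 / (9.0 - 1.2)
= 100 / 7.8
= 12.82 min^-1

12.82 min^-1


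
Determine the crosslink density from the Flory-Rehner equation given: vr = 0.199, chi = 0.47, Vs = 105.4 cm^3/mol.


ln(1 - vr) = ln(1 - 0.199) = -0.2219
Numerator = -((-0.2219) + 0.199 + 0.47 * 0.199^2) = 0.0043
Denominator = 105.4 * (0.199^(1/3) - 0.199/2) = 51.0481
nu = 0.0043 / 51.0481 = 8.3879e-05 mol/cm^3

8.3879e-05 mol/cm^3


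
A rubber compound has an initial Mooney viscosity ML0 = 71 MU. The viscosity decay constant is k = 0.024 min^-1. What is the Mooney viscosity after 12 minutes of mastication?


ML = ML0 * exp(-k * t)
ML = 71 * exp(-0.024 * 12)
ML = 71 * 0.7498
ML = 53.23 MU

53.23 MU


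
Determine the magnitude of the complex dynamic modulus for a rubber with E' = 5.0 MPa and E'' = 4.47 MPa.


|E*| = sqrt(E'^2 + E''^2)
= sqrt(5.0^2 + 4.47^2)
= sqrt(25.0000 + 19.9809)
= 6.707 MPa

6.707 MPa


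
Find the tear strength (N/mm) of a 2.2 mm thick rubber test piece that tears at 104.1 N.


Tear strength = force / thickness
= 104.1 / 2.2
= 47.32 N/mm

47.32 N/mm


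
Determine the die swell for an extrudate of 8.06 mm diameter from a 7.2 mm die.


Die swell ratio = D_extrudate / D_die
= 8.06 / 7.2
= 1.119

Die swell = 1.119


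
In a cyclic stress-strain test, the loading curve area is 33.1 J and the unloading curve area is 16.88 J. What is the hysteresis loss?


Hysteresis loss = loading - unloading
= 33.1 - 16.88
= 16.22 J

16.22 J


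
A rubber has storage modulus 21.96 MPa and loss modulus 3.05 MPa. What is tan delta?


tan delta = E'' / E'
= 3.05 / 21.96
= 0.1389

tan delta = 0.1389


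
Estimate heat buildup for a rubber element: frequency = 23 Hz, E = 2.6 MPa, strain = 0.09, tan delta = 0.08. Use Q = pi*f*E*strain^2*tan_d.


Q = pi * f * E * strain^2 * tan_d
= pi * 23 * 2.6 * 0.09^2 * 0.08
= pi * 23 * 2.6 * 0.0081 * 0.08
= 0.1217

Q = 0.1217


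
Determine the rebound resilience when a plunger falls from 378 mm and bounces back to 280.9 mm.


Resilience = h_rebound / h_drop * 100
= 280.9 / 378 * 100
= 74.3%

74.3%


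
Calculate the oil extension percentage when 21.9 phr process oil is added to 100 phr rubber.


Oil % = oil / (100 + oil) * 100
= 21.9 / (100 + 21.9) * 100
= 21.9 / 121.9 * 100
= 17.97%

17.97%


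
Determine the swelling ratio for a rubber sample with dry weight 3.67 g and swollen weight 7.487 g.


Q = W_swollen / W_dry
Q = 7.487 / 3.67
Q = 2.04

Q = 2.04


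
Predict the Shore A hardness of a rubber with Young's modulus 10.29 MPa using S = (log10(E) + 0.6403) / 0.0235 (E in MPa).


log10(E) = 0.0235*S - 0.6403  =>  S = (log10(E) + 0.6403) / 0.0235
log10(10.29) = 1.012415
S = (1.012415 + 0.6403) / 0.0235 = 1.652715 / 0.0235
S = 70.3

Shore A = 70.3


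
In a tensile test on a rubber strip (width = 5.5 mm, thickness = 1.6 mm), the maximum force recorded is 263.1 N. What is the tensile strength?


Area = width * thickness = 5.5 * 1.6 = 8.8 mm^2
TS = force / area = 263.1 / 8.8 = 29.9 MPa

29.9 MPa


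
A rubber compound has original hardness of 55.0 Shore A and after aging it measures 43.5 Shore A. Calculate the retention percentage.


Retention = aged / original * 100
= 43.5 / 55.0 * 100
= 79.1%

79.1%


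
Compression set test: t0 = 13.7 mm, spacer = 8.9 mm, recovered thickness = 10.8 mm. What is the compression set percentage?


CS = (t0 - recovered) / (t0 - ts) * 100
= (13.7 - 10.8) / (13.7 - 8.9) * 100
= 2.9 / 4.8 * 100
= 60.4%

60.4%


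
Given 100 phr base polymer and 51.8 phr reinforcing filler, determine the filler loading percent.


Filler % = filler / (rubber + filler) * 100
= 51.8 / (100 + 51.8) * 100
= 51.8 / 151.8 * 100
= 34.12%

34.12%


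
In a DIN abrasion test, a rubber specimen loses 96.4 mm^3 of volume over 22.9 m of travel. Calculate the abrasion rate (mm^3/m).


Rate = volume_loss / distance
= 96.4 / 22.9
= 4.21 mm^3/m

4.21 mm^3/m


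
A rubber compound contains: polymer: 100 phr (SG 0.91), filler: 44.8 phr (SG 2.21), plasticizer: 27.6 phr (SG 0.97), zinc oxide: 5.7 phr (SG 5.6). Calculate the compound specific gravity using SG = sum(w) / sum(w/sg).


Sum of weights = 178.1
Volume contributions:
  polymer: 100/0.91 = 109.8901
  filler: 44.8/2.21 = 20.2715
  plasticizer: 27.6/0.97 = 28.4536
  zinc oxide: 5.7/5.6 = 1.0179
Sum of volumes = 159.6331
SG = 178.1 / 159.6331 = 1.116

SG = 1.116


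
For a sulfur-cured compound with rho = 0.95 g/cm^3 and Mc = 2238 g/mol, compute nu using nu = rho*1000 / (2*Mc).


nu = rho * 1000 / (2 * Mc)
nu = 0.95 * 1000 / (2 * 2238)
nu = 950.0 / 4476
nu = 0.2122 mol/L

0.2122 mol/L


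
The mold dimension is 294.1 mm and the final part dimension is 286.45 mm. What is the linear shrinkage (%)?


Shrinkage = (mold - part) / mold * 100
= (294.1 - 286.45) / 294.1 * 100
= 7.65 / 294.1 * 100
= 2.6%

2.6%


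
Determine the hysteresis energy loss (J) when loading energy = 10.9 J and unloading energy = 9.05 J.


Hysteresis loss = loading - unloading
= 10.9 - 9.05
= 1.85 J

1.85 J


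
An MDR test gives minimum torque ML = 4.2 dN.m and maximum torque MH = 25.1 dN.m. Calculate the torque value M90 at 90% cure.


M90 = ML + 0.9 * (MH - ML)
M90 = 4.2 + 0.9 * (25.1 - 4.2)
M90 = 4.2 + 0.9 * 20.9
M90 = 23.01 dN.m

23.01 dN.m


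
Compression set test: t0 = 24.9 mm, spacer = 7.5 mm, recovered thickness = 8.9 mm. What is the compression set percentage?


CS = (t0 - recovered) / (t0 - ts) * 100
= (24.9 - 8.9) / (24.9 - 7.5) * 100
= 16.0 / 17.4 * 100
= 92.0%

92.0%


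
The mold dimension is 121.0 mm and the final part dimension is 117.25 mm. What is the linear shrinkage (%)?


Shrinkage = (mold - part) / mold * 100
= (121.0 - 117.25) / 121.0 * 100
= 3.75 / 121.0 * 100
= 3.1%

3.1%


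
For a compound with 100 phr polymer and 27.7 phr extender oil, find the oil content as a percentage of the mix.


Oil % = oil / (100 + oil) * 100
= 27.7 / (100 + 27.7) * 100
= 27.7 / 127.7 * 100
= 21.69%

21.69%


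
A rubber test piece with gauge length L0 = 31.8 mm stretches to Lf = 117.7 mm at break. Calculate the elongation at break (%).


Elongation = (Lf - L0) / L0 * 100
= (117.7 - 31.8) / 31.8 * 100
= 85.9 / 31.8 * 100
= 270.1%

270.1%


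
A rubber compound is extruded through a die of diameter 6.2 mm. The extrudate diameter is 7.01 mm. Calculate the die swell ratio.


Die swell ratio = D_extrudate / D_die
= 7.01 / 6.2
= 1.131

Die swell = 1.131


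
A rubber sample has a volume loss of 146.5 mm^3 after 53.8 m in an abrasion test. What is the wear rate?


Rate = volume_loss / distance
= 146.5 / 53.8
= 2.723 mm^3/m

2.723 mm^3/m


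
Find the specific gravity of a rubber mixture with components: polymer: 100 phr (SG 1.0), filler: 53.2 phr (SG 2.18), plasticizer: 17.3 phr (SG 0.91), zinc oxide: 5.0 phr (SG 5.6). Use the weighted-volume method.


Sum of weights = 175.5
Volume contributions:
  polymer: 100/1.0 = 100.0000
  filler: 53.2/2.18 = 24.4037
  plasticizer: 17.3/0.91 = 19.0110
  zinc oxide: 5.0/5.6 = 0.8929
Sum of volumes = 144.3075
SG = 175.5 / 144.3075 = 1.216

SG = 1.216


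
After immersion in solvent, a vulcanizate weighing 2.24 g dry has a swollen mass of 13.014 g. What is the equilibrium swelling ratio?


Q = W_swollen / W_dry
Q = 13.014 / 2.24
Q = 5.81

Q = 5.81


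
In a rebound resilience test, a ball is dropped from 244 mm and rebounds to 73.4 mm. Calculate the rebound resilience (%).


Resilience = h_rebound / h_drop * 100
= 73.4 / 244 * 100
= 30.1%

30.1%


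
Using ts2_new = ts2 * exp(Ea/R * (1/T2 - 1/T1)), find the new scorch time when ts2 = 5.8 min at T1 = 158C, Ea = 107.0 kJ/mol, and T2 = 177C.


Convert temperatures: T1 = 158 + 273.15 = 431.15 K, T2 = 177 + 273.15 = 450.15 K
ts2_new = 5.8 * exp(107000 / 8.314 * (1/450.15 - 1/431.15))
1/T2 - 1/T1 = -9.7897e-05
ts2_new = 1.65 min

1.65 min


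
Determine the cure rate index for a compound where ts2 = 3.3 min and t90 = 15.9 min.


CRI = 100 / (t90 - ts2)
= 100 / (15.9 - 3.3)
= 100 / 12.6
= 7.94 min^-1

7.94 min^-1


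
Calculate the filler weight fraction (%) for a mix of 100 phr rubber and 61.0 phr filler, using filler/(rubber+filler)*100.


Filler % = filler / (rubber + filler) * 100
= 61.0 / (100 + 61.0) * 100
= 61.0 / 161.0 * 100
= 37.89%

37.89%


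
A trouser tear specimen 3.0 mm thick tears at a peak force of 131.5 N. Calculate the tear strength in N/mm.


Tear strength = force / thickness
= 131.5 / 3.0
= 43.83 N/mm

43.83 N/mm


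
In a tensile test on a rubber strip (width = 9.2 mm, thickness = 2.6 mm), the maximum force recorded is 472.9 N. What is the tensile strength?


Area = width * thickness = 9.2 * 2.6 = 23.92 mm^2
TS = force / area = 472.9 / 23.92 = 19.77 MPa

19.77 MPa


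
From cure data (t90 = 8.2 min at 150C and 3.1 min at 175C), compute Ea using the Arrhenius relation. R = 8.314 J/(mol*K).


T1 = 423.15 K, T2 = 448.15 K
1/T1 - 1/T2 = 1.3183e-04
ln(t1/t2) = ln(8.2/3.1) = 0.9727
Ea = 8.314 * 0.9727 / 1.3183e-04 = 61345.2555 J/mol
Ea = 61.35 kJ/mol

61.35 kJ/mol


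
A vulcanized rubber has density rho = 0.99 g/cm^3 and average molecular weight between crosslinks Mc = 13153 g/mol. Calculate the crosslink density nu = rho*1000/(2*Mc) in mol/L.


nu = rho * 1000 / (2 * Mc)
nu = 0.99 * 1000 / (2 * 13153)
nu = 990.0 / 26306
nu = 0.0376 mol/L

0.0376 mol/L


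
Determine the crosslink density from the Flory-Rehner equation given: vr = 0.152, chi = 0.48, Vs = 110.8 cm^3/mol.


ln(1 - vr) = ln(1 - 0.152) = -0.1649
Numerator = -((-0.1649) + 0.152 + 0.48 * 0.152^2) = 0.0018
Denominator = 110.8 * (0.152^(1/3) - 0.152/2) = 50.7110
nu = 0.0018 / 50.7110 = 3.5194e-05 mol/cm^3

3.5194e-05 mol/cm^3


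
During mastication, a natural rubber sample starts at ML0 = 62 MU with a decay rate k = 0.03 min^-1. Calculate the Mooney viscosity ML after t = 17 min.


ML = ML0 * exp(-k * t)
ML = 62 * exp(-0.03 * 17)
ML = 62 * 0.6005
ML = 37.23 MU

37.23 MU


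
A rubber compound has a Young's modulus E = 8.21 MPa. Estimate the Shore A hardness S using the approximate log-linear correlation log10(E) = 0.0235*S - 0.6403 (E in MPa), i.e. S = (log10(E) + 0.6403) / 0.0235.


log10(E) = 0.0235*S - 0.6403  =>  S = (log10(E) + 0.6403) / 0.0235
log10(8.21) = 0.914343
S = (0.914343 + 0.6403) / 0.0235 = 1.554643 / 0.0235
S = 66.2

Shore A = 66.2


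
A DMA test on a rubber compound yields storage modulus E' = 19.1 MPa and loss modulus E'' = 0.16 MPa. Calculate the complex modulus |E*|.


|E*| = sqrt(E'^2 + E''^2)
= sqrt(19.1^2 + 0.16^2)
= sqrt(364.8100 + 0.0256)
= 19.101 MPa

19.101 MPa


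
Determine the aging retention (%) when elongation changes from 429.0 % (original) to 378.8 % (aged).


Retention = aged / original * 100
= 378.8 / 429.0 * 100
= 88.3%

88.3%


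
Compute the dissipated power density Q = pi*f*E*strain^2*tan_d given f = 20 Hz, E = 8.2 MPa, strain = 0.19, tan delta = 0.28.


Q = pi * f * E * strain^2 * tan_d
= pi * 20 * 8.2 * 0.19^2 * 0.28
= pi * 20 * 8.2 * 0.0361 * 0.28
= 5.2079

Q = 5.2079


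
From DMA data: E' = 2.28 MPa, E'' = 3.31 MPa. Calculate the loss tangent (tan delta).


tan delta = E'' / E'
= 3.31 / 2.28
= 1.4518

tan delta = 1.4518


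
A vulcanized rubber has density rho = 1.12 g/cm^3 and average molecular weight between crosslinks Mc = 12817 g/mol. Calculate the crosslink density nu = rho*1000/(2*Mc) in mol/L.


nu = rho * 1000 / (2 * Mc)
nu = 1.12 * 1000 / (2 * 12817)
nu = 1120.0 / 25634
nu = 0.0437 mol/L

0.0437 mol/L


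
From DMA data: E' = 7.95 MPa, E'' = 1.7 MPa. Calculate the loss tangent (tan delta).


tan delta = E'' / E'
= 1.7 / 7.95
= 0.2138

tan delta = 0.2138


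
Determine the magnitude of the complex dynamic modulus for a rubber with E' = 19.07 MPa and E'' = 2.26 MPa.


|E*| = sqrt(E'^2 + E''^2)
= sqrt(19.07^2 + 2.26^2)
= sqrt(363.6649 + 5.1076)
= 19.203 MPa

19.203 MPa


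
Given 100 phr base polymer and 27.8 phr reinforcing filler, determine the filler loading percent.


Filler % = filler / (rubber + filler) * 100
= 27.8 / (100 + 27.8) * 100
= 27.8 / 127.8 * 100
= 21.75%

21.75%


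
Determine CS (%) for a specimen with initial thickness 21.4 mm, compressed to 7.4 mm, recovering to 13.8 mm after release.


CS = (t0 - recovered) / (t0 - ts) * 100
= (21.4 - 13.8) / (21.4 - 7.4) * 100
= 7.6 / 14.0 * 100
= 54.3%

54.3%


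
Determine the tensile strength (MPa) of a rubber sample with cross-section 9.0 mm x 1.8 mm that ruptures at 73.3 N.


Area = width * thickness = 9.0 * 1.8 = 16.2 mm^2
TS = force / area = 73.3 / 16.2 = 4.52 MPa

4.52 MPa


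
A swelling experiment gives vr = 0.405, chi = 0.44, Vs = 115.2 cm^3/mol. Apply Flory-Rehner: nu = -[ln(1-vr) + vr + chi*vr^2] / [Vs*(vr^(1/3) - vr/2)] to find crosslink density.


ln(1 - vr) = ln(1 - 0.405) = -0.5192
Numerator = -((-0.5192) + 0.405 + 0.44 * 0.405^2) = 0.0420
Denominator = 115.2 * (0.405^(1/3) - 0.405/2) = 61.9043
nu = 0.0420 / 61.9043 = 6.7884e-04 mol/cm^3

6.7884e-04 mol/cm^3


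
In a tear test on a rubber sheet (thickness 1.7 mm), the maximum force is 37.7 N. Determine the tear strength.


Tear strength = force / thickness
= 37.7 / 1.7
= 22.18 N/mm

22.18 N/mm


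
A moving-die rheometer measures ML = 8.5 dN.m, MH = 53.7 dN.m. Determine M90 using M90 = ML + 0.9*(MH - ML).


M90 = ML + 0.9 * (MH - ML)
M90 = 8.5 + 0.9 * (53.7 - 8.5)
M90 = 8.5 + 0.9 * 45.2
M90 = 49.18 dN.m

49.18 dN.m


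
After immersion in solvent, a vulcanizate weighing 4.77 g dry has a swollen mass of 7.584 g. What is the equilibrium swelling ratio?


Q = W_swollen / W_dry
Q = 7.584 / 4.77
Q = 1.59

Q = 1.59


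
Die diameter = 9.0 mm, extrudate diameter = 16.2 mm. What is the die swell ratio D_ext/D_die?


Die swell ratio = D_extrudate / D_die
= 16.2 / 9.0
= 1.8

Die swell = 1.8


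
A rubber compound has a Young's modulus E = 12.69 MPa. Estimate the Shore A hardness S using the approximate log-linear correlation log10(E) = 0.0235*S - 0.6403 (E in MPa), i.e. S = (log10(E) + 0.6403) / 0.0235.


log10(E) = 0.0235*S - 0.6403  =>  S = (log10(E) + 0.6403) / 0.0235
log10(12.69) = 1.103462
S = (1.103462 + 0.6403) / 0.0235 = 1.743762 / 0.0235
S = 74.2

Shore A = 74.2


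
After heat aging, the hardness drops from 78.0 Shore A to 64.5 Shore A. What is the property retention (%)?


Retention = aged / original * 100
= 64.5 / 78.0 * 100
= 82.7%

82.7%


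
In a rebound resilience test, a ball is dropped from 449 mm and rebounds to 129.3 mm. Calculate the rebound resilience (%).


Resilience = h_rebound / h_drop * 100
= 129.3 / 449 * 100
= 28.8%

28.8%


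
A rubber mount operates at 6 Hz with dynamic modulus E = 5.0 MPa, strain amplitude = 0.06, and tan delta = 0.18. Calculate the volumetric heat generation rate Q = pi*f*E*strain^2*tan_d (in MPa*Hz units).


Q = pi * f * E * strain^2 * tan_d
= pi * 6 * 5.0 * 0.06^2 * 0.18
= pi * 6 * 5.0 * 0.0036 * 0.18
= 0.0611

Q = 0.0611


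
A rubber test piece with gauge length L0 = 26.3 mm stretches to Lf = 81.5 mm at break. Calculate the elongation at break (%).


Elongation = (Lf - L0) / L0 * 100
= (81.5 - 26.3) / 26.3 * 100
= 55.2 / 26.3 * 100
= 209.9%

209.9%


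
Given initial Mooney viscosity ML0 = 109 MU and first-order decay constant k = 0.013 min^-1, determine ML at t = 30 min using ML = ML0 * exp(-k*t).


ML = ML0 * exp(-k * t)
ML = 109 * exp(-0.013 * 30)
ML = 109 * 0.6771
ML = 73.8 MU

73.8 MU


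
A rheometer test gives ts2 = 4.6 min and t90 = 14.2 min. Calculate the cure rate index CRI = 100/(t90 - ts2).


CRI = 100 / (t90 - ts2)
= 100 / (14.2 - 4.6)
= 100 / 9.6
= 10.42 min^-1

10.42 min^-1


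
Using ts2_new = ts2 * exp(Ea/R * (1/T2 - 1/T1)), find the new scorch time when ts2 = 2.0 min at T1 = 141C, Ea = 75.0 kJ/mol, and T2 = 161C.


Convert temperatures: T1 = 141 + 273.15 = 414.15 K, T2 = 161 + 273.15 = 434.15 K
ts2_new = 2.0 * exp(75000 / 8.314 * (1/434.15 - 1/414.15))
1/T2 - 1/T1 = -1.1123e-04
ts2_new = 0.73 min

0.73 min


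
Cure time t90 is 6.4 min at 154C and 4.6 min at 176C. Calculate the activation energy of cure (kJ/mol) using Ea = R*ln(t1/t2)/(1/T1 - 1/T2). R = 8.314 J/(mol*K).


T1 = 427.15 K, T2 = 449.15 K
1/T1 - 1/T2 = 1.1467e-04
ln(t1/t2) = ln(6.4/4.6) = 0.3302
Ea = 8.314 * 0.3302 / 1.1467e-04 = 23943.6882 J/mol
Ea = 23.94 kJ/mol

23.94 kJ/mol


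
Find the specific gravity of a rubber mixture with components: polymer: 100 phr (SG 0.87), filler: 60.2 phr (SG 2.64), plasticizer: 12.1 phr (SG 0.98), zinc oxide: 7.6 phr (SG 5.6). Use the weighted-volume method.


Sum of weights = 179.9
Volume contributions:
  polymer: 100/0.87 = 114.9425
  filler: 60.2/2.64 = 22.8030
  plasticizer: 12.1/0.98 = 12.3469
  zinc oxide: 7.6/5.6 = 1.3571
Sum of volumes = 151.4496
SG = 179.9 / 151.4496 = 1.188

SG = 1.188


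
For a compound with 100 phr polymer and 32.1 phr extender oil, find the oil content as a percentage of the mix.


Oil % = oil / (100 + oil) * 100
= 32.1 / (100 + 32.1) * 100
= 32.1 / 132.1 * 100
= 24.3%

24.3%


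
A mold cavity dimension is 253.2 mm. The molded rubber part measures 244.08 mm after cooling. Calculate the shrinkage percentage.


Shrinkage = (mold - part) / mold * 100
= (253.2 - 244.08) / 253.2 * 100
= 9.12 / 253.2 * 100
= 3.6%

3.6%


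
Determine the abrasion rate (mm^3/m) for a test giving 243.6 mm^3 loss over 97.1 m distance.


Rate = volume_loss / distance
= 243.6 / 97.1
= 2.509 mm^3/m

2.509 mm^3/m


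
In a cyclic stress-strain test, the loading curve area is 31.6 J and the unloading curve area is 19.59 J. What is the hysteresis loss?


Hysteresis loss = loading - unloading
= 31.6 - 19.59
= 12.01 J

12.01 J


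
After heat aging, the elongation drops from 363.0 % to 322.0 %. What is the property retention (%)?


Retention = aged / original * 100
= 322.0 / 363.0 * 100
= 88.7%

88.7%


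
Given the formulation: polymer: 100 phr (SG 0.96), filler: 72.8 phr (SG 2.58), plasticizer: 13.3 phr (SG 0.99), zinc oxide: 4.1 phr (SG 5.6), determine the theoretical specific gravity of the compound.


Sum of weights = 190.2
Volume contributions:
  polymer: 100/0.96 = 104.1667
  filler: 72.8/2.58 = 28.2171
  plasticizer: 13.3/0.99 = 13.4343
  zinc oxide: 4.1/5.6 = 0.7321
Sum of volumes = 146.5502
SG = 190.2 / 146.5502 = 1.298

SG = 1.298


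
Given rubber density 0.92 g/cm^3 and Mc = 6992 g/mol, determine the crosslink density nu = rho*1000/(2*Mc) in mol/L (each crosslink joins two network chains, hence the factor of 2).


nu = rho * 1000 / (2 * Mc)
nu = 0.92 * 1000 / (2 * 6992)
nu = 920.0 / 13984
nu = 0.0658 mol/L

0.0658 mol/L


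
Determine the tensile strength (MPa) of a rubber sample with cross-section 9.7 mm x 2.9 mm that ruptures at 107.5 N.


Area = width * thickness = 9.7 * 2.9 = 28.13 mm^2
TS = force / area = 107.5 / 28.13 = 3.82 MPa

3.82 MPa


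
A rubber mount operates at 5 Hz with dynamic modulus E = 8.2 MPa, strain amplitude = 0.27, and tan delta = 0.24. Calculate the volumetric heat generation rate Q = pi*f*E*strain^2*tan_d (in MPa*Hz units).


Q = pi * f * E * strain^2 * tan_d
= pi * 5 * 8.2 * 0.27^2 * 0.24
= pi * 5 * 8.2 * 0.0729 * 0.24
= 2.2536

Q = 2.2536


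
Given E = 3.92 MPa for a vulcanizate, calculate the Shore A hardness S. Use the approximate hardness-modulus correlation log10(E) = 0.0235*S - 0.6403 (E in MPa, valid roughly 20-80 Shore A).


log10(E) = 0.0235*S - 0.6403  =>  S = (log10(E) + 0.6403) / 0.0235
log10(3.92) = 0.593286
S = (0.593286 + 0.6403) / 0.0235 = 1.233586 / 0.0235
S = 52.5

Shore A = 52.5


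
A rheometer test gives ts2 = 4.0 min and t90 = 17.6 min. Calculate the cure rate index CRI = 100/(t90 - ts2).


CRI = 100 / (t90 - ts2)
= 100 / (17.6 - 4.0)
= 100 / 13.6
= 7.35 min^-1

7.35 min^-1


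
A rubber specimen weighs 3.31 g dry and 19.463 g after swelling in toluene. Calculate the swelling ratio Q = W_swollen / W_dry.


Q = W_swollen / W_dry
Q = 19.463 / 3.31
Q = 5.88

Q = 5.88


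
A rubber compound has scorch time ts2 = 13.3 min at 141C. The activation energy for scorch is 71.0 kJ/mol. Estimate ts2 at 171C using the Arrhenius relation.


Convert temperatures: T1 = 141 + 273.15 = 414.15 K, T2 = 171 + 273.15 = 444.15 K
ts2_new = 13.3 * exp(71000 / 8.314 * (1/444.15 - 1/414.15))
1/T2 - 1/T1 = -1.6309e-04
ts2_new = 3.3 min

3.3 min


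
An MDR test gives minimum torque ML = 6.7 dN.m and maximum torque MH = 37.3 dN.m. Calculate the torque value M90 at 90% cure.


M90 = ML + 0.9 * (MH - ML)
M90 = 6.7 + 0.9 * (37.3 - 6.7)
M90 = 6.7 + 0.9 * 30.6
M90 = 34.24 dN.m

34.24 dN.m


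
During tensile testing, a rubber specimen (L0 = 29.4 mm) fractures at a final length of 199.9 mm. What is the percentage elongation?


Elongation = (Lf - L0) / L0 * 100
= (199.9 - 29.4) / 29.4 * 100
= 170.5 / 29.4 * 100
= 579.9%

579.9%


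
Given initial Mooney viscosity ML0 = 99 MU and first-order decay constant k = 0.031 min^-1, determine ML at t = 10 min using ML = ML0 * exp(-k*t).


ML = ML0 * exp(-k * t)
ML = 99 * exp(-0.031 * 10)
ML = 99 * 0.7334
ML = 72.61 MU

72.61 MU


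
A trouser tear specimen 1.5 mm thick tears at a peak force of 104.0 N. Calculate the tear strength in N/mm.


Tear strength = force / thickness
= 104.0 / 1.5
= 69.33 N/mm

69.33 N/mm


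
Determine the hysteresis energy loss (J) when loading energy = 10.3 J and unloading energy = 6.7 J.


Hysteresis loss = loading - unloading
= 10.3 - 6.7
= 3.6 J

3.6 J


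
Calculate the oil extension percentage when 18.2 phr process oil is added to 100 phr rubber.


Oil % = oil / (100 + oil) * 100
= 18.2 / (100 + 18.2) * 100
= 18.2 / 118.2 * 100
= 15.4%

15.4%


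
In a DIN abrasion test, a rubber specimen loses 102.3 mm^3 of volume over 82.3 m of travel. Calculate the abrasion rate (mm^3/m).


Rate = volume_loss / distance
= 102.3 / 82.3
= 1.243 mm^3/m

1.243 mm^3/m


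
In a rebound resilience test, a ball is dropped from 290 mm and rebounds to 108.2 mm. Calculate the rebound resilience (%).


Resilience = h_rebound / h_drop * 100
= 108.2 / 290 * 100
= 37.3%

37.3%


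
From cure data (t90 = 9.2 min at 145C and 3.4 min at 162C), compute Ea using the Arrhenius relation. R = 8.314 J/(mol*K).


T1 = 418.15 K, T2 = 435.15 K
1/T1 - 1/T2 = 9.3428e-05
ln(t1/t2) = ln(9.2/3.4) = 0.9954
Ea = 8.314 * 0.9954 / 9.3428e-05 = 88581.3028 J/mol
Ea = 88.58 kJ/mol

88.58 kJ/mol


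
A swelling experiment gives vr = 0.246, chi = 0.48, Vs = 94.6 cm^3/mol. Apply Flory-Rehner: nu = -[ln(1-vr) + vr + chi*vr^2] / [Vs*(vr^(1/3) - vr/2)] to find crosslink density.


ln(1 - vr) = ln(1 - 0.246) = -0.2824
Numerator = -((-0.2824) + 0.246 + 0.48 * 0.246^2) = 0.0073
Denominator = 94.6 * (0.246^(1/3) - 0.246/2) = 47.6389
nu = 0.0073 / 47.6389 = 1.5356e-04 mol/cm^3

1.5356e-04 mol/cm^3


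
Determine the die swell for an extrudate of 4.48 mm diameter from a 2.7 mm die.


Die swell ratio = D_extrudate / D_die
= 4.48 / 2.7
= 1.659

Die swell = 1.659


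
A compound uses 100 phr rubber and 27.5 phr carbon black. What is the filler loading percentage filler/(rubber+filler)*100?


Filler % = filler / (rubber + filler) * 100
= 27.5 / (100 + 27.5) * 100
= 27.5 / 127.5 * 100
= 21.57%

21.57%


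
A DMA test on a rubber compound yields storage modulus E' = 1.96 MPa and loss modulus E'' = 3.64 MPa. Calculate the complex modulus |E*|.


|E*| = sqrt(E'^2 + E''^2)
= sqrt(1.96^2 + 3.64^2)
= sqrt(3.8416 + 13.2496)
= 4.134 MPa

4.134 MPa


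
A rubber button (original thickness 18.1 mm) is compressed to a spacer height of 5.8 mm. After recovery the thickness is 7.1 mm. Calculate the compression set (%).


CS = (t0 - recovered) / (t0 - ts) * 100
= (18.1 - 7.1) / (18.1 - 5.8) * 100
= 11.0 / 12.3 * 100
= 89.4%

89.4%


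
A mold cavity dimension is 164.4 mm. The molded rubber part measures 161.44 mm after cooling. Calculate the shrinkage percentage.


Shrinkage = (mold - part) / mold * 100
= (164.4 - 161.44) / 164.4 * 100
= 2.96 / 164.4 * 100
= 1.8%

1.8%


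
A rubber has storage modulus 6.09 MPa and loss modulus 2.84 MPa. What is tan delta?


tan delta = E'' / E'
= 2.84 / 6.09
= 0.4663

tan delta = 0.4663


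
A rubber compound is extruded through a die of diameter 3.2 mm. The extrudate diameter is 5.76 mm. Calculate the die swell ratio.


Die swell ratio = D_extrudate / D_die
= 5.76 / 3.2
= 1.8

Die swell = 1.8


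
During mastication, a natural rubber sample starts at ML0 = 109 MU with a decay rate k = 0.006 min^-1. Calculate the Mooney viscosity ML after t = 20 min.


ML = ML0 * exp(-k * t)
ML = 109 * exp(-0.006 * 20)
ML = 109 * 0.8869
ML = 96.67 MU

96.67 MU


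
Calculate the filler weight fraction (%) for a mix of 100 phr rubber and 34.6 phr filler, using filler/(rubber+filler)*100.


Filler % = filler / (rubber + filler) * 100
= 34.6 / (100 + 34.6) * 100
= 34.6 / 134.6 * 100
= 25.71%

25.71%


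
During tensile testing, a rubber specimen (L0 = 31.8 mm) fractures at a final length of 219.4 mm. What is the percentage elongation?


Elongation = (Lf - L0) / L0 * 100
= (219.4 - 31.8) / 31.8 * 100
= 187.6 / 31.8 * 100
= 589.9%

589.9%


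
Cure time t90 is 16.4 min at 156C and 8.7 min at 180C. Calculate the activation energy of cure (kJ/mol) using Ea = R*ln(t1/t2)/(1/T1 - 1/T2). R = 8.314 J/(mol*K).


T1 = 429.15 K, T2 = 453.15 K
1/T1 - 1/T2 = 1.2341e-04
ln(t1/t2) = ln(16.4/8.7) = 0.6340
Ea = 8.314 * 0.6340 / 1.2341e-04 = 42708.1322 J/mol
Ea = 42.71 kJ/mol

42.71 kJ/mol


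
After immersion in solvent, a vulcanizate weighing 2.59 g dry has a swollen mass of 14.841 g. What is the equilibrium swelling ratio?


Q = W_swollen / W_dry
Q = 14.841 / 2.59
Q = 5.73

Q = 5.73


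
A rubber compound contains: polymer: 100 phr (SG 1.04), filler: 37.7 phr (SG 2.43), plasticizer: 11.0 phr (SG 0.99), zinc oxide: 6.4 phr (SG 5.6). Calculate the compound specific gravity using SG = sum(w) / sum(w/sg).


Sum of weights = 155.1
Volume contributions:
  polymer: 100/1.04 = 96.1538
  filler: 37.7/2.43 = 15.5144
  plasticizer: 11.0/0.99 = 11.1111
  zinc oxide: 6.4/5.6 = 1.1429
Sum of volumes = 123.9222
SG = 155.1 / 123.9222 = 1.252

SG = 1.252


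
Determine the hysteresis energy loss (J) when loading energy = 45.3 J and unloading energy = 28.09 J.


Hysteresis loss = loading - unloading
= 45.3 - 28.09
= 17.21 J

17.21 J


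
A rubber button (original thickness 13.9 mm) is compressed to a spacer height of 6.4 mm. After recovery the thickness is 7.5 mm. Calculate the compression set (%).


CS = (t0 - recovered) / (t0 - ts) * 100
= (13.9 - 7.5) / (13.9 - 6.4) * 100
= 6.4 / 7.5 * 100
= 85.3%

85.3%


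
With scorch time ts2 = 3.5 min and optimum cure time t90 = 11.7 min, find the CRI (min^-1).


CRI = 100 / (t90 - ts2)
= 100 / (11.7 - 3.5)
= 100 / 8.2
= 12.2 min^-1

12.2 min^-1


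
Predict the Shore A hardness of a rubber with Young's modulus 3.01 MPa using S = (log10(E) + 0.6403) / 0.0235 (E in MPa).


log10(E) = 0.0235*S - 0.6403  =>  S = (log10(E) + 0.6403) / 0.0235
log10(3.01) = 0.478566
S = (0.478566 + 0.6403) / 0.0235 = 1.118866 / 0.0235
S = 47.6

Shore A = 47.6


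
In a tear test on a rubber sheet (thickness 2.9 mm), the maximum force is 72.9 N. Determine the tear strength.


Tear strength = force / thickness
= 72.9 / 2.9
= 25.14 N/mm

25.14 N/mm


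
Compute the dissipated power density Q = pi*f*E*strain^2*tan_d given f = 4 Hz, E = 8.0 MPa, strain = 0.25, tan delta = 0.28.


Q = pi * f * E * strain^2 * tan_d
= pi * 4 * 8.0 * 0.25^2 * 0.28
= pi * 4 * 8.0 * 0.0625 * 0.28
= 1.7593

Q = 1.7593


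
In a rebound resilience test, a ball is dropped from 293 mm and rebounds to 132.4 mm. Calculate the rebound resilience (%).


Resilience = h_rebound / h_drop * 100
= 132.4 / 293 * 100
= 45.2%

45.2%


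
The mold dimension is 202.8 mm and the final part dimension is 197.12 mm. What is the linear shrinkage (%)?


Shrinkage = (mold - part) / mold * 100
= (202.8 - 197.12) / 202.8 * 100
= 5.68 / 202.8 * 100
= 2.8%

2.8%


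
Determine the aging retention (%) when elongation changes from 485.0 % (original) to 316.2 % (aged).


Retention = aged / original * 100
= 316.2 / 485.0 * 100
= 65.2%

65.2%


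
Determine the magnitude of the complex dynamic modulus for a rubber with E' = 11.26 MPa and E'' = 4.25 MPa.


|E*| = sqrt(E'^2 + E''^2)
= sqrt(11.26^2 + 4.25^2)
= sqrt(126.7876 + 18.0625)
= 12.035 MPa

12.035 MPa


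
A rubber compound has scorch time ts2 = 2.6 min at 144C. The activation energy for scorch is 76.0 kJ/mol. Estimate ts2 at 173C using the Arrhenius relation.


Convert temperatures: T1 = 144 + 273.15 = 417.15 K, T2 = 173 + 273.15 = 446.15 K
ts2_new = 2.6 * exp(76000 / 8.314 * (1/446.15 - 1/417.15))
1/T2 - 1/T1 = -1.5582e-04
ts2_new = 0.63 min

0.63 min


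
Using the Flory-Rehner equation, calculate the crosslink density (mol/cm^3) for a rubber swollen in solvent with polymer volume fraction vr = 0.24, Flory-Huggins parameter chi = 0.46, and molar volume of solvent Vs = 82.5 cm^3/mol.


ln(1 - vr) = ln(1 - 0.24) = -0.2744
Numerator = -((-0.2744) + 0.24 + 0.46 * 0.24^2) = 0.0079
Denominator = 82.5 * (0.24^(1/3) - 0.24/2) = 41.3693
nu = 0.0079 / 41.3693 = 1.9195e-04 mol/cm^3

1.9195e-04 mol/cm^3


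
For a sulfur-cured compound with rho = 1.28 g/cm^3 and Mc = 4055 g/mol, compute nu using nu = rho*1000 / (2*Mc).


nu = rho * 1000 / (2 * Mc)
nu = 1.28 * 1000 / (2 * 4055)
nu = 1280.0 / 8110
nu = 0.1578 mol/L

0.1578 mol/L


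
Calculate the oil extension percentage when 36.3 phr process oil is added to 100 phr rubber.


Oil % = oil / (100 + oil) * 100
= 36.3 / (100 + 36.3) * 100
= 36.3 / 136.3 * 100
= 26.63%

26.63%


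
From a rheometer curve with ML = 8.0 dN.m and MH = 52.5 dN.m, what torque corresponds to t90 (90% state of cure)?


M90 = ML + 0.9 * (MH - ML)
M90 = 8.0 + 0.9 * (52.5 - 8.0)
M90 = 8.0 + 0.9 * 44.5
M90 = 48.05 dN.m

48.05 dN.m


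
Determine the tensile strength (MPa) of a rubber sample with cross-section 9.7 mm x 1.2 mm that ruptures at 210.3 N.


Area = width * thickness = 9.7 * 1.2 = 11.64 mm^2
TS = force / area = 210.3 / 11.64 = 18.07 MPa

18.07 MPa


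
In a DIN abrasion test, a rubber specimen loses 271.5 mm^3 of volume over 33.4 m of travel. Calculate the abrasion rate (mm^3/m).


Rate = volume_loss / distance
= 271.5 / 33.4
= 8.129 mm^3/m

8.129 mm^3/m


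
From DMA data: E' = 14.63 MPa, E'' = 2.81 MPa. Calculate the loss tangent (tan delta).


tan delta = E'' / E'
= 2.81 / 14.63
= 0.1921

tan delta = 0.1921


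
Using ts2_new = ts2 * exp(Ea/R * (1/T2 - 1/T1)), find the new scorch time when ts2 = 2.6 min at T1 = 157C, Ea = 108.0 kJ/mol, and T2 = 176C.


Convert temperatures: T1 = 157 + 273.15 = 430.15 K, T2 = 176 + 273.15 = 449.15 K
ts2_new = 2.6 * exp(108000 / 8.314 * (1/449.15 - 1/430.15))
1/T2 - 1/T1 = -9.8343e-05
ts2_new = 0.72 min

0.72 min


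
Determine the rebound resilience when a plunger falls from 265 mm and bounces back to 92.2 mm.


Resilience = h_rebound / h_drop * 100
= 92.2 / 265 * 100
= 34.8%

34.8%


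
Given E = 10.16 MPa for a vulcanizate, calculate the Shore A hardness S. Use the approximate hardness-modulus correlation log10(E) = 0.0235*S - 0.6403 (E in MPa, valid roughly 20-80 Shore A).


log10(E) = 0.0235*S - 0.6403  =>  S = (log10(E) + 0.6403) / 0.0235
log10(10.16) = 1.006894
S = (1.006894 + 0.6403) / 0.0235 = 1.647194 / 0.0235
S = 70.1

Shore A = 70.1


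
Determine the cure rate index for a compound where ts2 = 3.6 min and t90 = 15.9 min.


CRI = 100 / (t90 - ts2)
= 100 / (15.9 - 3.6)
= 100 / 12.3
= 8.13 min^-1

8.13 min^-1


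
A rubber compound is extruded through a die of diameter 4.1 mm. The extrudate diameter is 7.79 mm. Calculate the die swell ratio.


Die swell ratio = D_extrudate / D_die
= 7.79 / 4.1
= 1.9

Die swell = 1.9


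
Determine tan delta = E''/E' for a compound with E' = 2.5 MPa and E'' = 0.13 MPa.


tan delta = E'' / E'
= 0.13 / 2.5
= 0.052

tan delta = 0.052


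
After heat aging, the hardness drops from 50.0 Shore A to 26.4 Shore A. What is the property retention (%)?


Retention = aged / original * 100
= 26.4 / 50.0 * 100
= 52.8%

52.8%


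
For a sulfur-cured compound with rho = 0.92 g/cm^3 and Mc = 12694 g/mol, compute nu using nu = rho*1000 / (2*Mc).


nu = rho * 1000 / (2 * Mc)
nu = 0.92 * 1000 / (2 * 12694)
nu = 920.0 / 25388
nu = 0.0362 mol/L

0.0362 mol/L


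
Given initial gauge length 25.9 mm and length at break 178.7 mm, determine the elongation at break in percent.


Elongation = (Lf - L0) / L0 * 100
= (178.7 - 25.9) / 25.9 * 100
= 152.8 / 25.9 * 100
= 590.0%

590.0%


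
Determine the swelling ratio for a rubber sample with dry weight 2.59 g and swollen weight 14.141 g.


Q = W_swollen / W_dry
Q = 14.141 / 2.59
Q = 5.46

Q = 5.46


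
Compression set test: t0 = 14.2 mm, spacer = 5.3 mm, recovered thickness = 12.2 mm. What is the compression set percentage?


CS = (t0 - recovered) / (t0 - ts) * 100
= (14.2 - 12.2) / (14.2 - 5.3) * 100
= 2.0 / 8.9 * 100
= 22.5%

22.5%


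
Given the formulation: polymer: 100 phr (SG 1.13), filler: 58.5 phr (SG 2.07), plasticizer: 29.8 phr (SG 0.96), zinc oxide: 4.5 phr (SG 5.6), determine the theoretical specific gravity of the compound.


Sum of weights = 192.8
Volume contributions:
  polymer: 100/1.13 = 88.4956
  filler: 58.5/2.07 = 28.2609
  plasticizer: 29.8/0.96 = 31.0417
  zinc oxide: 4.5/5.6 = 0.8036
Sum of volumes = 148.6017
SG = 192.8 / 148.6017 = 1.297

SG = 1.297


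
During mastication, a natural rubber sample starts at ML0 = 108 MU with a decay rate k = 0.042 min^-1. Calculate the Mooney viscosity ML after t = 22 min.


ML = ML0 * exp(-k * t)
ML = 108 * exp(-0.042 * 22)
ML = 108 * 0.3969
ML = 42.87 MU

42.87 MU


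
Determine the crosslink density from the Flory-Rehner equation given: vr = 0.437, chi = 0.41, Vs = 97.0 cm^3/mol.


ln(1 - vr) = ln(1 - 0.437) = -0.5745
Numerator = -((-0.5745) + 0.437 + 0.41 * 0.437^2) = 0.0592
Denominator = 97.0 * (0.437^(1/3) - 0.437/2) = 52.4147
nu = 0.0592 / 52.4147 = 0.0011 mol/cm^3

0.0011 mol/cm^3


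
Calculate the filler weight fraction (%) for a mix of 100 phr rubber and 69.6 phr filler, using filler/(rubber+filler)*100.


Filler % = filler / (rubber + filler) * 100
= 69.6 / (100 + 69.6) * 100
= 69.6 / 169.6 * 100
= 41.04%

41.04%


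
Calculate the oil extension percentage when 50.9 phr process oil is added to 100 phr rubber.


Oil % = oil / (100 + oil) * 100
= 50.9 / (100 + 50.9) * 100
= 50.9 / 150.9 * 100
= 33.73%

33.73%


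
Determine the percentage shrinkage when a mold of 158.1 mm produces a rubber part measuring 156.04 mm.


Shrinkage = (mold - part) / mold * 100
= (158.1 - 156.04) / 158.1 * 100
= 2.06 / 158.1 * 100
= 1.3%

1.3%


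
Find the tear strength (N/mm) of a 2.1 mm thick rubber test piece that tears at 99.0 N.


Tear strength = force / thickness
= 99.0 / 2.1
= 47.14 N/mm

47.14 N/mm


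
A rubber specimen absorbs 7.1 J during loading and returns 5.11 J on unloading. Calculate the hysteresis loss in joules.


Hysteresis loss = loading - unloading
= 7.1 - 5.11
= 1.99 J

1.99 J


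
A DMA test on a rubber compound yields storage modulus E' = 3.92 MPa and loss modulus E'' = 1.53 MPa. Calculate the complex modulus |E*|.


|E*| = sqrt(E'^2 + E''^2)
= sqrt(3.92^2 + 1.53^2)
= sqrt(15.3664 + 2.3409)
= 4.208 MPa

4.208 MPa


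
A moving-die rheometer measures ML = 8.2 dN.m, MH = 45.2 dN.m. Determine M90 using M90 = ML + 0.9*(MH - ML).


M90 = ML + 0.9 * (MH - ML)
M90 = 8.2 + 0.9 * (45.2 - 8.2)
M90 = 8.2 + 0.9 * 37.0
M90 = 41.5 dN.m

41.5 dN.m


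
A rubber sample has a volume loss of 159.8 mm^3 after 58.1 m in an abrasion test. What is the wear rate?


Rate = volume_loss / distance
= 159.8 / 58.1
= 2.75 mm^3/m

2.75 mm^3/m


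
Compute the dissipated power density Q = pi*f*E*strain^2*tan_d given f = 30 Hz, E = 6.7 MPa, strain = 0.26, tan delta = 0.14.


Q = pi * f * E * strain^2 * tan_d
= pi * 30 * 6.7 * 0.26^2 * 0.14
= pi * 30 * 6.7 * 0.0676 * 0.14
= 5.9761

Q = 5.9761


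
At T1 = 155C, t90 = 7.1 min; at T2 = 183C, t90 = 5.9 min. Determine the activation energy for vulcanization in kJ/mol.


T1 = 428.15 K, T2 = 456.15 K
1/T1 - 1/T2 = 1.4337e-04
ln(t1/t2) = ln(7.1/5.9) = 0.1851
Ea = 8.314 * 0.1851 / 1.4337e-04 = 10736.4717 J/mol
Ea = 10.74 kJ/mol

10.74 kJ/mol


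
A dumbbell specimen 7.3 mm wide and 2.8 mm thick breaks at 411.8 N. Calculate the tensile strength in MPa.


Area = width * thickness = 7.3 * 2.8 = 20.44 mm^2
TS = force / area = 411.8 / 20.44 = 20.15 MPa

20.15 MPa


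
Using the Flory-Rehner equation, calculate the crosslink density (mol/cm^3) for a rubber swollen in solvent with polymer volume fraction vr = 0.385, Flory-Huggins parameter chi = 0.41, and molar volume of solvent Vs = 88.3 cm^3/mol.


ln(1 - vr) = ln(1 - 0.385) = -0.4861
Numerator = -((-0.4861) + 0.385 + 0.41 * 0.385^2) = 0.0404
Denominator = 88.3 * (0.385^(1/3) - 0.385/2) = 47.2386
nu = 0.0404 / 47.2386 = 8.5440e-04 mol/cm^3

8.5440e-04 mol/cm^3


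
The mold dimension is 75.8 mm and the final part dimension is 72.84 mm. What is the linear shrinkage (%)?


Shrinkage = (mold - part) / mold * 100
= (75.8 - 72.84) / 75.8 * 100
= 2.96 / 75.8 * 100
= 3.91%

3.91%


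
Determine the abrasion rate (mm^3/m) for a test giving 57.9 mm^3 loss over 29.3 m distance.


Rate = volume_loss / distance
= 57.9 / 29.3
= 1.976 mm^3/m

1.976 mm^3/m


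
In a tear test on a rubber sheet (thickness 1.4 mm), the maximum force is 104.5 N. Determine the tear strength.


Tear strength = force / thickness
= 104.5 / 1.4
= 74.64 N/mm

74.64 N/mm


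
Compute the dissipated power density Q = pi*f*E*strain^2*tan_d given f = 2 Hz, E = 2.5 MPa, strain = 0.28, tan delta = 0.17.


Q = pi * f * E * strain^2 * tan_d
= pi * 2 * 2.5 * 0.28^2 * 0.17
= pi * 2 * 2.5 * 0.0784 * 0.17
= 0.2094

Q = 0.2094


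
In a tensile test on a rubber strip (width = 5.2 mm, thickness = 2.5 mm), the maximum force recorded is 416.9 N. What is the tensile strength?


Area = width * thickness = 5.2 * 2.5 = 13.0 mm^2
TS = force / area = 416.9 / 13.0 = 32.07 MPa

32.07 MPa
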